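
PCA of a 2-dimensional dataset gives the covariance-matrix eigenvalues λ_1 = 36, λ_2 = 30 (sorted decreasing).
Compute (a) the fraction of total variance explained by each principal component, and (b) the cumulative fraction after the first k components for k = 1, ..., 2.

Step 1 — total variance = trace(Sigma) = Σ λ_i = 36 + 30 = 66.

Step 2 — fraction explained by component i = λ_i / Σ λ:
  PC1: 36/66 = 0.5455
  PC2: 30/66 = 0.4545

Step 3 — cumulative fraction after k components = (λ_1 + ... + λ_k) / Σ λ:
  k = 1: 36/66 = 0.5455
  k = 2: (36 + 30)/66 = 66/66 = 1

Summary (fraction, with percent):

explained: PC1 0.5455 (54.55%), PC2 0.4545 (45.45%);  cumulative: 0.5455, 1


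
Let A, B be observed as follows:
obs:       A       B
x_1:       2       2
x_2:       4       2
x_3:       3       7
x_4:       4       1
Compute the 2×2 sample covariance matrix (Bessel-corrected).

Step 1 — column means:
  mean(A) = (2 + 4 + 3 + 4) / 4 = 13/4 = 3.25
  mean(B) = (2 + 2 + 7 + 1) / 4 = 12/4 = 3

Step 2 — sample covariance S[i,j] = (1/(n-1)) · Σ_k (x_{k,i} - mean_i) · (x_{k,j} - mean_j), with n-1 = 3.
  S[A,A] = ((-1.25)·(-1.25) + (0.75)·(0.75) + (-0.25)·(-0.25) + (0.75)·(0.75)) / 3 = 2.75/3 = 0.9167
  S[A,B] = ((-1.25)·(-1) + (0.75)·(-1) + (-0.25)·(4) + (0.75)·(-2)) / 3 = -2/3 = -0.6667
  S[B,B] = ((-1)·(-1) + (-1)·(-1) + (4)·(4) + (-2)·(-2)) / 3 = 22/3 = 7.3333

S is symmetric (S[j,i] = S[i,j]). Assembling:

S = [[0.9167, -0.6667],
 [-0.6667, 7.3333]]


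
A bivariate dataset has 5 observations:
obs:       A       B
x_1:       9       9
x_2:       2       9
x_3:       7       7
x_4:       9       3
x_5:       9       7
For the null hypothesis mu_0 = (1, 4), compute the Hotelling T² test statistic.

Step 1 — sample mean vector:
  mean(A) = (9 + 2 + 7 + 9 + 9) / 5 = 36/5 = 7.2
  mean(B) = (9 + 9 + 7 + 3 + 7) / 5 = 35/5 = 7
  x̄ = (7.2, 7),  deviation x̄ - mu_0 = (7.2, 7) - (1, 4) = (6.2, 3).

Step 2 — sample covariance matrix, S[i,j] = (1/(n-1)) · Σ_k (x_{k,i} - mean_i) · (x_{k,j} - mean_j), divisor n-1 = 4:
  S[A,A] = ((1.8)·(1.8) + (-5.2)·(-5.2) + (-0.2)·(-0.2) + (1.8)·(1.8) + (1.8)·(1.8)) / 4 = 36.8/4 = 9.2
  S[A,B] = ((1.8)·(2) + (-5.2)·(2) + (-0.2)·(0) + (1.8)·(-4) + (1.8)·(0)) / 4 = -14/4 = -3.5
  S[B,B] = ((2)·(2) + (2)·(2) + (0)·(0) + (-4)·(-4) + (0)·(0)) / 4 = 24/4 = 6
  S = [[9.2, -3.5],
 [-3.5, 6]].

Step 3 — invert S. det(S) = 9.2·6 - (-3.5)² = 42.95.
  S^{-1} = (1/det) · [[d, -b], [-b, a]] = [[0.1397, 0.0815],
 [0.0815, 0.2142]].

Step 4 — quadratic form (x̄ - mu_0)^T · S^{-1} · (x̄ - mu_0):
  S^{-1} · (x̄ - mu_0) = (1.1106, 1.1478),
  (x̄ - mu_0)^T · [...] = (6.2)·(1.1106) + (3)·(1.1478) = 10.3292.

Step 5 — scale by n: T² = 5 · 10.3292 = 51.6461.

T² ≈ 51.6461


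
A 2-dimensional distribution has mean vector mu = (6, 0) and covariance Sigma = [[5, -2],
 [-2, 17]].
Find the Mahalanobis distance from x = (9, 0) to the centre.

Step 1 — centre the observation: (x - mu) = (3, 0).

Step 2 — invert Sigma. det(Sigma) = 5·17 - (-2)² = 81.
  Sigma^{-1} = (1/det) · [[d, -b], [-b, a]] = [[0.2099, 0.0247],
 [0.0247, 0.0617]].

Step 3 — form the quadratic (x - mu)^T · Sigma^{-1} · (x - mu):
  Sigma^{-1} · (x - mu) = (0.6296, 0.0741).
  (x - mu)^T · [Sigma^{-1} · (x - mu)] = (3)·(0.6296) + (0)·(0.0741) = 1.8889.

Step 4 — take square root: d = √(1.8889) ≈ 1.3744.

d(x, mu) = √(1.8889) ≈ 1.3744


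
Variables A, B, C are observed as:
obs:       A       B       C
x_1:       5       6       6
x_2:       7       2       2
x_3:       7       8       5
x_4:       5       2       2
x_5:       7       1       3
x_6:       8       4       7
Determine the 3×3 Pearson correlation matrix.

Step 1 — column means:
  mean(A) = (5 + 7 + 7 + 5 + 7 + 8) / 6 = 39/6 = 6.5
  mean(B) = (6 + 2 + 8 + 2 + 1 + 4) / 6 = 23/6 = 3.8333
  mean(C) = (6 + 2 + 5 + 2 + 3 + 7) / 6 = 25/6 = 4.1667

Step 2 — sample variances and covariances s[i,j] = (1/(n-1)) · Σ_k (x_{k,i} - mean_i) · (x_{k,j} - mean_j), with n-1 = 5:
  s[A,A] = ((-1.5)·(-1.5) + (0.5)·(0.5) + (0.5)·(0.5) + (-1.5)·(-1.5) + (0.5)·(0.5) + (1.5)·(1.5)) / 5 = 7.5/5 = 1.5
  s[A,B] = ((-1.5)·(2.1667) + (0.5)·(-1.8333) + (0.5)·(4.1667) + (-1.5)·(-1.8333) + (0.5)·(-2.8333) + (1.5)·(0.1667)) / 5 = -0.5/5 = -0.1
  s[A,C] = ((-1.5)·(1.8333) + (0.5)·(-2.1667) + (0.5)·(0.8333) + (-1.5)·(-2.1667) + (0.5)·(-1.1667) + (1.5)·(2.8333)) / 5 = 3.5/5 = 0.7
  s[B,B] = ((2.1667)·(2.1667) + (-1.8333)·(-1.8333) + (4.1667)·(4.1667) + (-1.8333)·(-1.8333) + (-2.8333)·(-2.8333) + (0.1667)·(0.1667)) / 5 = 36.8333/5 = 7.3667
  s[B,C] = ((2.1667)·(1.8333) + (-1.8333)·(-2.1667) + (4.1667)·(0.8333) + (-1.8333)·(-2.1667) + (-2.8333)·(-1.1667) + (0.1667)·(2.8333)) / 5 = 19.1667/5 = 3.8333
  s[C,C] = ((1.8333)·(1.8333) + (-2.1667)·(-2.1667) + (0.8333)·(0.8333) + (-2.1667)·(-2.1667) + (-1.1667)·(-1.1667) + (2.8333)·(2.8333)) / 5 = 22.8333/5 = 4.5667
  Sample standard deviations s_i = √(s[i,i]):
  s(A) = √(1.5) = 1.2247
  s(B) = √(7.3667) = 2.7142
  s(C) = √(4.5667) = 2.137

Step 3 — r_{ij} = s_{ij} / (s_i · s_j):
  r[A,A] = 1 (diagonal).
  r[A,B] = -0.1 / (1.2247 · 2.7142) = -0.1 / 3.3242 = -0.0301
  r[A,C] = 0.7 / (1.2247 · 2.137) = 0.7 / 2.6173 = 0.2675
  r[B,B] = 1 (diagonal).
  r[B,C] = 3.8333 / (2.7142 · 2.137) = 3.8333 / 5.8001 = 0.6609
  r[C,C] = 1 (diagonal).

R is symmetric with unit diagonal. Assembling:

R = [[1, -0.0301, 0.2675],
 [-0.0301, 1, 0.6609],
 [0.2675, 0.6609, 1]]


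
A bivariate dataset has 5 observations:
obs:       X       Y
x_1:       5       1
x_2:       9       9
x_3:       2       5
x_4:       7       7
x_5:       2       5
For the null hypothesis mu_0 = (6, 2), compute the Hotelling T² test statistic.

Step 1 — sample mean vector:
  mean(X) = (5 + 9 + 2 + 7 + 2) / 5 = 25/5 = 5
  mean(Y) = (1 + 9 + 5 + 7 + 5) / 5 = 27/5 = 5.4
  x̄ = (5, 5.4),  deviation x̄ - mu_0 = (5, 5.4) - (6, 2) = (-1, 3.4).

Step 2 — sample covariance matrix, S[i,j] = (1/(n-1)) · Σ_k (x_{k,i} - mean_i) · (x_{k,j} - mean_j), divisor n-1 = 4:
  S[X,X] = ((0)·(0) + (4)·(4) + (-3)·(-3) + (2)·(2) + (-3)·(-3)) / 4 = 38/4 = 9.5
  S[X,Y] = ((0)·(-4.4) + (4)·(3.6) + (-3)·(-0.4) + (2)·(1.6) + (-3)·(-0.4)) / 4 = 20/4 = 5
  S[Y,Y] = ((-4.4)·(-4.4) + (3.6)·(3.6) + (-0.4)·(-0.4) + (1.6)·(1.6) + (-0.4)·(-0.4)) / 4 = 35.2/4 = 8.8
  S = [[9.5, 5],
 [5, 8.8]].

Step 3 — invert S. det(S) = 9.5·8.8 - (5)² = 58.6.
  S^{-1} = (1/det) · [[d, -b], [-b, a]] = [[0.1502, -0.0853],
 [-0.0853, 0.1621]].

Step 4 — quadratic form (x̄ - mu_0)^T · S^{-1} · (x̄ - mu_0):
  S^{-1} · (x̄ - mu_0) = (-0.4403, 0.6365),
  (x̄ - mu_0)^T · [...] = (-1)·(-0.4403) + (3.4)·(0.6365) = 2.6044.

Step 5 — scale by n: T² = 5 · 2.6044 = 13.0222.

T² ≈ 13.0222


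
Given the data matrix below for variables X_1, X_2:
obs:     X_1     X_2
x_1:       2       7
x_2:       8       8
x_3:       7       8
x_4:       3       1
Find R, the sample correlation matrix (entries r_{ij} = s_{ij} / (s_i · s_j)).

Step 1 — column means:
  mean(X_1) = (2 + 8 + 7 + 3) / 4 = 20/4 = 5
  mean(X_2) = (7 + 8 + 8 + 1) / 4 = 24/4 = 6

Step 2 — sample variances and covariances s[i,j] = (1/(n-1)) · Σ_k (x_{k,i} - mean_i) · (x_{k,j} - mean_j), with n-1 = 3:
  s[X_1,X_1] = ((-3)·(-3) + (3)·(3) + (2)·(2) + (-2)·(-2)) / 3 = 26/3 = 8.6667
  s[X_1,X_2] = ((-3)·(1) + (3)·(2) + (2)·(2) + (-2)·(-5)) / 3 = 17/3 = 5.6667
  s[X_2,X_2] = ((1)·(1) + (2)·(2) + (2)·(2) + (-5)·(-5)) / 3 = 34/3 = 11.3333
  Sample standard deviations s_i = √(s[i,i]):
  s(X_1) = √(8.6667) = 2.9439
  s(X_2) = √(11.3333) = 3.3665

Step 3 — r_{ij} = s_{ij} / (s_i · s_j):
  r[X_1,X_1] = 1 (diagonal).
  r[X_1,X_2] = 5.6667 / (2.9439 · 3.3665) = 5.6667 / 9.9107 = 0.5718
  r[X_2,X_2] = 1 (diagonal).

R is symmetric with unit diagonal. Assembling:

R = [[1, 0.5718],
 [0.5718, 1]]


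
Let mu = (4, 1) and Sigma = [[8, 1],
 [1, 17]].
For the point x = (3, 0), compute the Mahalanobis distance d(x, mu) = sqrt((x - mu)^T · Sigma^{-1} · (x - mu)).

Step 1 — centre the observation: (x - mu) = (-1, -1).

Step 2 — invert Sigma. det(Sigma) = 8·17 - (1)² = 135.
  Sigma^{-1} = (1/det) · [[d, -b], [-b, a]] = [[0.1259, -0.0074],
 [-0.0074, 0.0593]].

Step 3 — form the quadratic (x - mu)^T · Sigma^{-1} · (x - mu):
  Sigma^{-1} · (x - mu) = (-0.1185, -0.0519).
  (x - mu)^T · [Sigma^{-1} · (x - mu)] = (-1)·(-0.1185) + (-1)·(-0.0519) = 0.1704.

Step 4 — take square root: d = √(0.1704) ≈ 0.4128.

d(x, mu) = √(0.1704) ≈ 0.4128


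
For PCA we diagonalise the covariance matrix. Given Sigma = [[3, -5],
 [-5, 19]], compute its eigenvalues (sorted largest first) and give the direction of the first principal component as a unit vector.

Step 1 — characteristic polynomial of 2×2 Sigma:
  det(Sigma - λI) = λ² - trace · λ + det = 0.
  trace = 3 + 19 = 22, det = 3·19 - (-5)² = 32.
Step 2 — discriminant:
  Δ = trace² - 4·det = 484 - 128 = 356.
Step 3 — eigenvalues:
  λ = (trace ± √Δ)/2 = (22 ± 18.868)/2,
  λ_1 = 20.434,  λ_2 = 1.566.

Step 4 — unit eigenvector for λ_1: solve (Sigma - λ_1 I)v = 0. First row:
  (3 - 20.434)·v_x + (-5)·v_y = 0, i.e. (-17.434)·v_x + (-5)·v_y = 0,
  so v ∝ (b, λ_1 - a) = (-5, 17.434); multiply by -1 so the first entry is positive: u = (5, -17.434).
  ||u|| = √((5)² + (-17.434)²) = √(328.9437) ≈ 18.1368,
  v_1 = u/||u|| ≈ (0.2757, -0.9612) (||v_1|| = 1).

λ_1 = 20.434,  λ_2 = 1.566;  v_1 ≈ (0.2757, -0.9612)


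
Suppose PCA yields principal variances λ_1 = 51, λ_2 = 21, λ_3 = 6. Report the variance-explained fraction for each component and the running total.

Step 1 — total variance = trace(Sigma) = Σ λ_i = 51 + 21 + 6 = 78.

Step 2 — fraction explained by component i = λ_i / Σ λ:
  PC1: 51/78 = 0.6538
  PC2: 21/78 = 0.2692
  PC3: 6/78 = 0.0769

Step 3 — cumulative fraction after k components = (λ_1 + ... + λ_k) / Σ λ:
  k = 1: 51/78 = 0.6538
  k = 2: (51 + 21)/78 = 72/78 = 0.9231
  k = 3: (51 + 21 + 6)/78 = 78/78 = 1

Summary (fraction, with percent):

explained: PC1 0.6538 (65.38%), PC2 0.2692 (26.92%), PC3 0.0769 (7.69%);  cumulative: 0.6538, 0.9231, 1


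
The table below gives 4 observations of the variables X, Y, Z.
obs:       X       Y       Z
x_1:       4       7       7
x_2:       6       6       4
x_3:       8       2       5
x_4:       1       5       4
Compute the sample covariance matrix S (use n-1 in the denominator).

Step 1 — column means:
  mean(X) = (4 + 6 + 8 + 1) / 4 = 19/4 = 4.75
  mean(Y) = (7 + 6 + 2 + 5) / 4 = 20/4 = 5
  mean(Z) = (7 + 4 + 5 + 4) / 4 = 20/4 = 5

Step 2 — sample covariance S[i,j] = (1/(n-1)) · Σ_k (x_{k,i} - mean_i) · (x_{k,j} - mean_j), with n-1 = 3.
  S[X,X] = ((-0.75)·(-0.75) + (1.25)·(1.25) + (3.25)·(3.25) + (-3.75)·(-3.75)) / 3 = 26.75/3 = 8.9167
  S[X,Y] = ((-0.75)·(2) + (1.25)·(1) + (3.25)·(-3) + (-3.75)·(0)) / 3 = -10/3 = -3.3333
  S[X,Z] = ((-0.75)·(2) + (1.25)·(-1) + (3.25)·(0) + (-3.75)·(-1)) / 3 = 1/3 = 0.3333
  S[Y,Y] = ((2)·(2) + (1)·(1) + (-3)·(-3) + (0)·(0)) / 3 = 14/3 = 4.6667
  S[Y,Z] = ((2)·(2) + (1)·(-1) + (-3)·(0) + (0)·(-1)) / 3 = 3/3 = 1
  S[Z,Z] = ((2)·(2) + (-1)·(-1) + (0)·(0) + (-1)·(-1)) / 3 = 6/3 = 2

S is symmetric (S[j,i] = S[i,j]). Assembling:

S = [[8.9167, -3.3333, 0.3333],
 [-3.3333, 4.6667, 1],
 [0.3333, 1, 2]]


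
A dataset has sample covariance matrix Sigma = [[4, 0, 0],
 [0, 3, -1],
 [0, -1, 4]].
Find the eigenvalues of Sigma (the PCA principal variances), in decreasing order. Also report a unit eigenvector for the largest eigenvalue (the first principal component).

Step 1 — characteristic polynomial p(λ) = det(λI - Sigma) = λ³ - tr·λ² + c_1·λ - det, where tr = trace, c_1 = sum of the principal 2×2 minors, det = det(Sigma):
  tr = 4 + 3 + 4 = 11,
  c_1 = (4·3 - (0)²) + (4·4 - (0)²) + (3·4 - (-1)²) = 12 + 16 + 11 = 39,
  det = 4·(3·4 - (-1)²) - (0)·((0)·4 - (-1)·(0)) + (0)·((0)·(-1) - 3·(0)) = 4·(11) - (0)·(0) + (0)·(0) = 44.
  So p(λ) = λ³ - 11λ² + 39λ - 44.
Step 2 — look for an integer root (rational root theorem: any rational root is an integer divisor of 44). Testing λ = 4:
  p(4) = 64 - 176 + 156 - 44 = 0  ✓
  Dividing out (λ - 4): p(λ) = (λ - 4)(λ² - 7λ + 11).
Step 3 — remaining eigenvalues from the quadratic λ² - 7λ + 11 = 0:
  Δ = 7² - 4·11 = 49 - 44 = 5,  λ = (7 ± √5)/2 = (7 ± 2.2361)/2 ≈ 4.618 or 2.382.
  Sorted: λ_1 = 4.618,  λ_2 = 4,  λ_3 = 2.382  (check: sum = 11 = tr ✓).

Step 4 — unit eigenvector for λ_1 ≈ 4.618: v spans the null space of (Sigma - λ_1 I), whose rows are
  r_1 = (-0.618, 0, 0),  r_2 = (0, -1.618, -1),  r_3 = (0, -1, -0.618).
  v is orthogonal to every row, so take v ∝ r_1 × r_2 = ((0)·(-1) - (0)·(-1.618), (0)·(0) - (-0.618)·(-1), (-0.618)·(-1.618) - (0)·(0)) ≈ (0, -0.618, 1).
  Rescale (multiply by -1 so the first nonzero entry is positive): u = (0, 0.618, -1).
  ||u|| = √((0)² + (0.618)² + (-1)²) = √(1.382) ≈ 1.1756,  v_1 = u/||u|| ≈ (0, 0.5257, -0.8507) (||v_1|| = 1).

λ_1 = 4.618,  λ_2 = 4,  λ_3 = 2.382;  v_1 ≈ (0, 0.5257, -0.8507)


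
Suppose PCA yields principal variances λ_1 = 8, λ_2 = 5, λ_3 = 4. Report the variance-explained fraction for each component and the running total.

Step 1 — total variance = trace(Sigma) = Σ λ_i = 8 + 5 + 4 = 17.

Step 2 — fraction explained by component i = λ_i / Σ λ:
  PC1: 8/17 = 0.4706
  PC2: 5/17 = 0.2941
  PC3: 4/17 = 0.2353

Step 3 — cumulative fraction after k components = (λ_1 + ... + λ_k) / Σ λ:
  k = 1: 8/17 = 0.4706
  k = 2: (8 + 5)/17 = 13/17 = 0.7647
  k = 3: (8 + 5 + 4)/17 = 17/17 = 1

Summary (fraction, with percent):

explained: PC1 0.4706 (47.06%), PC2 0.2941 (29.41%), PC3 0.2353 (23.53%);  cumulative: 0.4706, 0.7647, 1


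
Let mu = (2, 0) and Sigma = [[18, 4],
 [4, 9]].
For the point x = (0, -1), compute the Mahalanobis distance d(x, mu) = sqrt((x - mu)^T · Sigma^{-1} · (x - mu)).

Step 1 — centre the observation: (x - mu) = (-2, -1).

Step 2 — invert Sigma. det(Sigma) = 18·9 - (4)² = 146.
  Sigma^{-1} = (1/det) · [[d, -b], [-b, a]] = [[0.0616, -0.0274],
 [-0.0274, 0.1233]].

Step 3 — form the quadratic (x - mu)^T · Sigma^{-1} · (x - mu):
  Sigma^{-1} · (x - mu) = (-0.0959, -0.0685).
  (x - mu)^T · [Sigma^{-1} · (x - mu)] = (-2)·(-0.0959) + (-1)·(-0.0685) = 0.2603.

Step 4 — take square root: d = √(0.2603) ≈ 0.5102.

d(x, mu) = √(0.2603) ≈ 0.5102


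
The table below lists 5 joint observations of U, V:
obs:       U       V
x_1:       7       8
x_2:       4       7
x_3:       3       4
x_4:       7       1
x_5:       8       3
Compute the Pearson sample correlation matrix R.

Step 1 — column means:
  mean(U) = (7 + 4 + 3 + 7 + 8) / 5 = 29/5 = 5.8
  mean(V) = (8 + 7 + 4 + 1 + 3) / 5 = 23/5 = 4.6

Step 2 — sample variances and covariances s[i,j] = (1/(n-1)) · Σ_k (x_{k,i} - mean_i) · (x_{k,j} - mean_j), with n-1 = 4:
  s[U,U] = ((1.2)·(1.2) + (-1.8)·(-1.8) + (-2.8)·(-2.8) + (1.2)·(1.2) + (2.2)·(2.2)) / 4 = 18.8/4 = 4.7
  s[U,V] = ((1.2)·(3.4) + (-1.8)·(2.4) + (-2.8)·(-0.6) + (1.2)·(-3.6) + (2.2)·(-1.6)) / 4 = -6.4/4 = -1.6
  s[V,V] = ((3.4)·(3.4) + (2.4)·(2.4) + (-0.6)·(-0.6) + (-3.6)·(-3.6) + (-1.6)·(-1.6)) / 4 = 33.2/4 = 8.3
  Sample standard deviations s_i = √(s[i,i]):
  s(U) = √(4.7) = 2.1679
  s(V) = √(8.3) = 2.881

Step 3 — r_{ij} = s_{ij} / (s_i · s_j):
  r[U,U] = 1 (diagonal).
  r[U,V] = -1.6 / (2.1679 · 2.881) = -1.6 / 6.2458 = -0.2562
  r[V,V] = 1 (diagonal).

R is symmetric with unit diagonal. Assembling:

R = [[1, -0.2562],
 [-0.2562, 1]]


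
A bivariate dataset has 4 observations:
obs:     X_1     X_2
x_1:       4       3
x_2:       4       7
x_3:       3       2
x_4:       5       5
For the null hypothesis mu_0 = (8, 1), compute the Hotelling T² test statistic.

Step 1 — sample mean vector:
  mean(X_1) = (4 + 4 + 3 + 5) / 4 = 16/4 = 4
  mean(X_2) = (3 + 7 + 2 + 5) / 4 = 17/4 = 4.25
  x̄ = (4, 4.25),  deviation x̄ - mu_0 = (4, 4.25) - (8, 1) = (-4, 3.25).

Step 2 — sample covariance matrix, S[i,j] = (1/(n-1)) · Σ_k (x_{k,i} - mean_i) · (x_{k,j} - mean_j), divisor n-1 = 3:
  S[X_1,X_1] = ((0)·(0) + (0)·(0) + (-1)·(-1) + (1)·(1)) / 3 = 2/3 = 0.6667
  S[X_1,X_2] = ((0)·(-1.25) + (0)·(2.75) + (-1)·(-2.25) + (1)·(0.75)) / 3 = 3/3 = 1
  S[X_2,X_2] = ((-1.25)·(-1.25) + (2.75)·(2.75) + (-2.25)·(-2.25) + (0.75)·(0.75)) / 3 = 14.75/3 = 4.9167
  S = [[0.6667, 1],
 [1, 4.9167]].

Step 3 — invert S. det(S) = 0.6667·4.9167 - (1)² = 2.2778.
  S^{-1} = (1/det) · [[d, -b], [-b, a]] = [[2.1585, -0.439],
 [-0.439, 0.2927]].

Step 4 — quadratic form (x̄ - mu_0)^T · S^{-1} · (x̄ - mu_0):
  S^{-1} · (x̄ - mu_0) = (-10.061, 2.7073),
  (x̄ - mu_0)^T · [...] = (-4)·(-10.061) + (3.25)·(2.7073) = 49.0427.

Step 5 — scale by n: T² = 4 · 49.0427 = 196.1707.

T² ≈ 196.1707


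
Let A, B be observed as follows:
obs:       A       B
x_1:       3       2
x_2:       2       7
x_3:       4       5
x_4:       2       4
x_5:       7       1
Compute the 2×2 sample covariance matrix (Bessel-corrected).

Step 1 — column means:
  mean(A) = (3 + 2 + 4 + 2 + 7) / 5 = 18/5 = 3.6
  mean(B) = (2 + 7 + 5 + 4 + 1) / 5 = 19/5 = 3.8

Step 2 — sample covariance S[i,j] = (1/(n-1)) · Σ_k (x_{k,i} - mean_i) · (x_{k,j} - mean_j), with n-1 = 4.
  S[A,A] = ((-0.6)·(-0.6) + (-1.6)·(-1.6) + (0.4)·(0.4) + (-1.6)·(-1.6) + (3.4)·(3.4)) / 4 = 17.2/4 = 4.3
  S[A,B] = ((-0.6)·(-1.8) + (-1.6)·(3.2) + (0.4)·(1.2) + (-1.6)·(0.2) + (3.4)·(-2.8)) / 4 = -13.4/4 = -3.35
  S[B,B] = ((-1.8)·(-1.8) + (3.2)·(3.2) + (1.2)·(1.2) + (0.2)·(0.2) + (-2.8)·(-2.8)) / 4 = 22.8/4 = 5.7

S is symmetric (S[j,i] = S[i,j]). Assembling:

S = [[4.3, -3.35],
 [-3.35, 5.7]]


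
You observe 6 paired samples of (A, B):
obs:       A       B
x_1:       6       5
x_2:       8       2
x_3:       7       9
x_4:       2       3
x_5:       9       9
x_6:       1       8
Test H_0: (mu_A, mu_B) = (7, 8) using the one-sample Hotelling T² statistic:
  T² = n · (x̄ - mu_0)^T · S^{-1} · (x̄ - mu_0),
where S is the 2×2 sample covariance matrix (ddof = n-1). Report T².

Step 1 — sample mean vector:
  mean(A) = (6 + 8 + 7 + 2 + 9 + 1) / 6 = 33/6 = 5.5
  mean(B) = (5 + 2 + 9 + 3 + 9 + 8) / 6 = 36/6 = 6
  x̄ = (5.5, 6),  deviation x̄ - mu_0 = (5.5, 6) - (7, 8) = (-1.5, -2).

Step 2 — sample covariance matrix, S[i,j] = (1/(n-1)) · Σ_k (x_{k,i} - mean_i) · (x_{k,j} - mean_j), divisor n-1 = 5:
  S[A,A] = ((0.5)·(0.5) + (2.5)·(2.5) + (1.5)·(1.5) + (-3.5)·(-3.5) + (3.5)·(3.5) + (-4.5)·(-4.5)) / 5 = 53.5/5 = 10.7
  S[A,B] = ((0.5)·(-1) + (2.5)·(-4) + (1.5)·(3) + (-3.5)·(-3) + (3.5)·(3) + (-4.5)·(2)) / 5 = 6/5 = 1.2
  S[B,B] = ((-1)·(-1) + (-4)·(-4) + (3)·(3) + (-3)·(-3) + (3)·(3) + (2)·(2)) / 5 = 48/5 = 9.6
  S = [[10.7, 1.2],
 [1.2, 9.6]].

Step 3 — invert S. det(S) = 10.7·9.6 - (1.2)² = 101.28.
  S^{-1} = (1/det) · [[d, -b], [-b, a]] = [[0.0948, -0.0118],
 [-0.0118, 0.1056]].

Step 4 — quadratic form (x̄ - mu_0)^T · S^{-1} · (x̄ - mu_0):
  S^{-1} · (x̄ - mu_0) = (-0.1185, -0.1935),
  (x̄ - mu_0)^T · [...] = (-1.5)·(-0.1185) + (-2)·(-0.1935) = 0.5648.

Step 5 — scale by n: T² = 6 · 0.5648 = 3.3886.

T² ≈ 3.3886


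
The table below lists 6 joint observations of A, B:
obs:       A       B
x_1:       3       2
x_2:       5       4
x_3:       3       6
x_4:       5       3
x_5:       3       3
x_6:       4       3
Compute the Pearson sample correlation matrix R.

Step 1 — column means:
  mean(A) = (3 + 5 + 3 + 5 + 3 + 4) / 6 = 23/6 = 3.8333
  mean(B) = (2 + 4 + 6 + 3 + 3 + 3) / 6 = 21/6 = 3.5

Step 2 — sample variances and covariances s[i,j] = (1/(n-1)) · Σ_k (x_{k,i} - mean_i) · (x_{k,j} - mean_j), with n-1 = 5:
  s[A,A] = ((-0.8333)·(-0.8333) + (1.1667)·(1.1667) + (-0.8333)·(-0.8333) + (1.1667)·(1.1667) + (-0.8333)·(-0.8333) + (0.1667)·(0.1667)) / 5 = 4.8333/5 = 0.9667
  s[A,B] = ((-0.8333)·(-1.5) + (1.1667)·(0.5) + (-0.8333)·(2.5) + (1.1667)·(-0.5) + (-0.8333)·(-0.5) + (0.1667)·(-0.5)) / 5 = -0.5/5 = -0.1
  s[B,B] = ((-1.5)·(-1.5) + (0.5)·(0.5) + (2.5)·(2.5) + (-0.5)·(-0.5) + (-0.5)·(-0.5) + (-0.5)·(-0.5)) / 5 = 9.5/5 = 1.9
  Sample standard deviations s_i = √(s[i,i]):
  s(A) = √(0.9667) = 0.9832
  s(B) = √(1.9) = 1.3784

Step 3 — r_{ij} = s_{ij} / (s_i · s_j):
  r[A,A] = 1 (diagonal).
  r[A,B] = -0.1 / (0.9832 · 1.3784) = -0.1 / 1.3552 = -0.0738
  r[B,B] = 1 (diagonal).

R is symmetric with unit diagonal. Assembling:

R = [[1, -0.0738],
 [-0.0738, 1]]


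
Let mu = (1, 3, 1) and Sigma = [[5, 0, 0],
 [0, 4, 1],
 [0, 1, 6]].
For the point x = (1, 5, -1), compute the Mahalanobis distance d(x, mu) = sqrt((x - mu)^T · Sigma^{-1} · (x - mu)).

Step 1 — centre the observation: (x - mu) = (0, 2, -2).

Step 2 — invert Sigma (cofactor / det for 3×3, or solve directly):
  Sigma^{-1} = [[0.2, 0, 0],
 [0, 0.2609, -0.0435],
 [0, -0.0435, 0.1739]].

Step 3 — form the quadratic (x - mu)^T · Sigma^{-1} · (x - mu):
  Sigma^{-1} · (x - mu) = (0, 0.6087, -0.4348).
  (x - mu)^T · [Sigma^{-1} · (x - mu)] = (0)·(0) + (2)·(0.6087) + (-2)·(-0.4348) = 2.087.

Step 4 — take square root: d = √(2.087) ≈ 1.4446.

d(x, mu) = √(2.087) ≈ 1.4446


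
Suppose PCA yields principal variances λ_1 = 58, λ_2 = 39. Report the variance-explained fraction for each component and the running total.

Step 1 — total variance = trace(Sigma) = Σ λ_i = 58 + 39 = 97.

Step 2 — fraction explained by component i = λ_i / Σ λ:
  PC1: 58/97 = 0.5979
  PC2: 39/97 = 0.4021

Step 3 — cumulative fraction after k components = (λ_1 + ... + λ_k) / Σ λ:
  k = 1: 58/97 = 0.5979
  k = 2: (58 + 39)/97 = 97/97 = 1

Summary (fraction, with percent):

explained: PC1 0.5979 (59.79%), PC2 0.4021 (40.21%);  cumulative: 0.5979, 1


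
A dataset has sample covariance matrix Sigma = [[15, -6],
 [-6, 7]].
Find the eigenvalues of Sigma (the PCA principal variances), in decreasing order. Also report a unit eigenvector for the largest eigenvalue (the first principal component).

Step 1 — characteristic polynomial of 2×2 Sigma:
  det(Sigma - λI) = λ² - trace · λ + det = 0.
  trace = 15 + 7 = 22, det = 15·7 - (-6)² = 69.
Step 2 — discriminant:
  Δ = trace² - 4·det = 484 - 276 = 208.
Step 3 — eigenvalues:
  λ = (trace ± √Δ)/2 = (22 ± 14.4222)/2,
  λ_1 = 18.2111,  λ_2 = 3.7889.

Step 4 — unit eigenvector for λ_1: solve (Sigma - λ_1 I)v = 0. First row:
  (15 - 18.2111)·v_x + (-6)·v_y = 0, i.e. (-3.2111)·v_x + (-6)·v_y = 0,
  so v ∝ (b, λ_1 - a) = (-6, 3.2111); multiply by -1 so the first entry is positive: u = (6, -3.2111).
  ||u|| = √((6)² + (-3.2111)²) = √(46.3112) ≈ 6.8052,
  v_1 = u/||u|| ≈ (0.8817, -0.4719) (||v_1|| = 1).

λ_1 = 18.2111,  λ_2 = 3.7889;  v_1 ≈ (0.8817, -0.4719)


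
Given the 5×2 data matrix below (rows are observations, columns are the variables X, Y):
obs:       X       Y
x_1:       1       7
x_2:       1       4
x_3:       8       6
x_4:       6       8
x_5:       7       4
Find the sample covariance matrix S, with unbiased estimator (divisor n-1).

Step 1 — column means:
  mean(X) = (1 + 1 + 8 + 6 + 7) / 5 = 23/5 = 4.6
  mean(Y) = (7 + 4 + 6 + 8 + 4) / 5 = 29/5 = 5.8

Step 2 — sample covariance S[i,j] = (1/(n-1)) · Σ_k (x_{k,i} - mean_i) · (x_{k,j} - mean_j), with n-1 = 4.
  S[X,X] = ((-3.6)·(-3.6) + (-3.6)·(-3.6) + (3.4)·(3.4) + (1.4)·(1.4) + (2.4)·(2.4)) / 4 = 45.2/4 = 11.3
  S[X,Y] = ((-3.6)·(1.2) + (-3.6)·(-1.8) + (3.4)·(0.2) + (1.4)·(2.2) + (2.4)·(-1.8)) / 4 = 1.6/4 = 0.4
  S[Y,Y] = ((1.2)·(1.2) + (-1.8)·(-1.8) + (0.2)·(0.2) + (2.2)·(2.2) + (-1.8)·(-1.8)) / 4 = 12.8/4 = 3.2

S is symmetric (S[j,i] = S[i,j]). Assembling:

S = [[11.3, 0.4],
 [0.4, 3.2]]


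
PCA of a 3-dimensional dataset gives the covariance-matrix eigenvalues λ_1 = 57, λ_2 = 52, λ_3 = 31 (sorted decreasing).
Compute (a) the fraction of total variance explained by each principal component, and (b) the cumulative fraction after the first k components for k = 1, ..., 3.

Step 1 — total variance = trace(Sigma) = Σ λ_i = 57 + 52 + 31 = 140.

Step 2 — fraction explained by component i = λ_i / Σ λ:
  PC1: 57/140 = 0.4071
  PC2: 52/140 = 0.3714
  PC3: 31/140 = 0.2214

Step 3 — cumulative fraction after k components = (λ_1 + ... + λ_k) / Σ λ:
  k = 1: 57/140 = 0.4071
  k = 2: (57 + 52)/140 = 109/140 = 0.7786
  k = 3: (57 + 52 + 31)/140 = 140/140 = 1

Summary (fraction, with percent):

explained: PC1 0.4071 (40.71%), PC2 0.3714 (37.14%), PC3 0.2214 (22.14%);  cumulative: 0.4071, 0.7786, 1


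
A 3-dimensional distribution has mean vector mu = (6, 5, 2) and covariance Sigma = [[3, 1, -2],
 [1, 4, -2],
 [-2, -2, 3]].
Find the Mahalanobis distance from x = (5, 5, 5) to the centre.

Step 1 — centre the observation: (x - mu) = (-1, 0, 3).

Step 2 — invert Sigma (cofactor / det for 3×3, or solve directly):
  Sigma^{-1} = [[0.6154, 0.0769, 0.4615],
 [0.0769, 0.3846, 0.3077],
 [0.4615, 0.3077, 0.8462]].

Step 3 — form the quadratic (x - mu)^T · Sigma^{-1} · (x - mu):
  Sigma^{-1} · (x - mu) = (0.7692, 0.8462, 2.0769).
  (x - mu)^T · [Sigma^{-1} · (x - mu)] = (-1)·(0.7692) + (0)·(0.8462) + (3)·(2.0769) = 5.4615.

Step 4 — take square root: d = √(5.4615) ≈ 2.337.

d(x, mu) = √(5.4615) ≈ 2.337


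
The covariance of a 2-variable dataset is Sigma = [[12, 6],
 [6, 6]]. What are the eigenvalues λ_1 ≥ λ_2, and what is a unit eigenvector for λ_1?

Step 1 — characteristic polynomial of 2×2 Sigma:
  det(Sigma - λI) = λ² - trace · λ + det = 0.
  trace = 12 + 6 = 18, det = 12·6 - (6)² = 36.
Step 2 — discriminant:
  Δ = trace² - 4·det = 324 - 144 = 180.
Step 3 — eigenvalues:
  λ = (trace ± √Δ)/2 = (18 ± 13.4164)/2,
  λ_1 = 15.7082,  λ_2 = 2.2918.

Step 4 — unit eigenvector for λ_1: solve (Sigma - λ_1 I)v = 0. First row:
  (12 - 15.7082)·v_x + (6)·v_y = 0, i.e. (-3.7082)·v_x + (6)·v_y = 0,
  so v ∝ (b, λ_1 - a) = (6, 3.7082) = u.
  ||u|| = √((6)² + (3.7082)²) = √(49.7508) ≈ 7.0534,
  v_1 = u/||u|| ≈ (0.8507, 0.5257) (||v_1|| = 1).

λ_1 = 15.7082,  λ_2 = 2.2918;  v_1 ≈ (0.8507, 0.5257)


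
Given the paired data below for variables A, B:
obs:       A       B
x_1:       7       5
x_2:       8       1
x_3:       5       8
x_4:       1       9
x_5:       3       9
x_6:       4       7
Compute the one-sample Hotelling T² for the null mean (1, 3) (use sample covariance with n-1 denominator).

Step 1 — sample mean vector:
  mean(A) = (7 + 8 + 5 + 1 + 3 + 4) / 6 = 28/6 = 4.6667
  mean(B) = (5 + 1 + 8 + 9 + 9 + 7) / 6 = 39/6 = 6.5
  x̄ = (4.6667, 6.5),  deviation x̄ - mu_0 = (4.6667, 6.5) - (1, 3) = (3.6667, 3.5).

Step 2 — sample covariance matrix, S[i,j] = (1/(n-1)) · Σ_k (x_{k,i} - mean_i) · (x_{k,j} - mean_j), divisor n-1 = 5:
  S[A,A] = ((2.3333)·(2.3333) + (3.3333)·(3.3333) + (0.3333)·(0.3333) + (-3.6667)·(-3.6667) + (-1.6667)·(-1.6667) + (-0.6667)·(-0.6667)) / 5 = 33.3333/5 = 6.6667
  S[A,B] = ((2.3333)·(-1.5) + (3.3333)·(-5.5) + (0.3333)·(1.5) + (-3.6667)·(2.5) + (-1.6667)·(2.5) + (-0.6667)·(0.5)) / 5 = -35/5 = -7
  S[B,B] = ((-1.5)·(-1.5) + (-5.5)·(-5.5) + (1.5)·(1.5) + (2.5)·(2.5) + (2.5)·(2.5) + (0.5)·(0.5)) / 5 = 47.5/5 = 9.5
  S = [[6.6667, -7],
 [-7, 9.5]].

Step 3 — invert S. det(S) = 6.6667·9.5 - (-7)² = 14.3333.
  S^{-1} = (1/det) · [[d, -b], [-b, a]] = [[0.6628, 0.4884],
 [0.4884, 0.4651]].

Step 4 — quadratic form (x̄ - mu_0)^T · S^{-1} · (x̄ - mu_0):
  S^{-1} · (x̄ - mu_0) = (4.1395, 3.4186),
  (x̄ - mu_0)^T · [...] = (3.6667)·(4.1395) + (3.5)·(3.4186) = 27.1434.

Step 5 — scale by n: T² = 6 · 27.1434 = 162.8605.

T² ≈ 162.8605


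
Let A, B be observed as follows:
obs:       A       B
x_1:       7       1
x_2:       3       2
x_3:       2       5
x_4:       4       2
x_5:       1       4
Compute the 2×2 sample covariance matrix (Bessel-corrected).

Step 1 — column means:
  mean(A) = (7 + 3 + 2 + 4 + 1) / 5 = 17/5 = 3.4
  mean(B) = (1 + 2 + 5 + 2 + 4) / 5 = 14/5 = 2.8

Step 2 — sample covariance S[i,j] = (1/(n-1)) · Σ_k (x_{k,i} - mean_i) · (x_{k,j} - mean_j), with n-1 = 4.
  S[A,A] = ((3.6)·(3.6) + (-0.4)·(-0.4) + (-1.4)·(-1.4) + (0.6)·(0.6) + (-2.4)·(-2.4)) / 4 = 21.2/4 = 5.3
  S[A,B] = ((3.6)·(-1.8) + (-0.4)·(-0.8) + (-1.4)·(2.2) + (0.6)·(-0.8) + (-2.4)·(1.2)) / 4 = -12.6/4 = -3.15
  S[B,B] = ((-1.8)·(-1.8) + (-0.8)·(-0.8) + (2.2)·(2.2) + (-0.8)·(-0.8) + (1.2)·(1.2)) / 4 = 10.8/4 = 2.7

S is symmetric (S[j,i] = S[i,j]). Assembling:

S = [[5.3, -3.15],
 [-3.15, 2.7]]


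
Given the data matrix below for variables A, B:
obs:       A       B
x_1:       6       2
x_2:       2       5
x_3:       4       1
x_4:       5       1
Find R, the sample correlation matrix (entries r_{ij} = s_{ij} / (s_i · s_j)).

Step 1 — column means:
  mean(A) = (6 + 2 + 4 + 5) / 4 = 17/4 = 4.25
  mean(B) = (2 + 5 + 1 + 1) / 4 = 9/4 = 2.25

Step 2 — sample variances and covariances s[i,j] = (1/(n-1)) · Σ_k (x_{k,i} - mean_i) · (x_{k,j} - mean_j), with n-1 = 3:
  s[A,A] = ((1.75)·(1.75) + (-2.25)·(-2.25) + (-0.25)·(-0.25) + (0.75)·(0.75)) / 3 = 8.75/3 = 2.9167
  s[A,B] = ((1.75)·(-0.25) + (-2.25)·(2.75) + (-0.25)·(-1.25) + (0.75)·(-1.25)) / 3 = -7.25/3 = -2.4167
  s[B,B] = ((-0.25)·(-0.25) + (2.75)·(2.75) + (-1.25)·(-1.25) + (-1.25)·(-1.25)) / 3 = 10.75/3 = 3.5833
  Sample standard deviations s_i = √(s[i,i]):
  s(A) = √(2.9167) = 1.7078
  s(B) = √(3.5833) = 1.893

Step 3 — r_{ij} = s_{ij} / (s_i · s_j):
  r[A,A] = 1 (diagonal).
  r[A,B] = -2.4167 / (1.7078 · 1.893) = -2.4167 / 3.2329 = -0.7475
  r[B,B] = 1 (diagonal).

R is symmetric with unit diagonal. Assembling:

R = [[1, -0.7475],
 [-0.7475, 1]]


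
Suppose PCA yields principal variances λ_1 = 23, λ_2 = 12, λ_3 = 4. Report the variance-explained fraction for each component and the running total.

Step 1 — total variance = trace(Sigma) = Σ λ_i = 23 + 12 + 4 = 39.

Step 2 — fraction explained by component i = λ_i / Σ λ:
  PC1: 23/39 = 0.5897
  PC2: 12/39 = 0.3077
  PC3: 4/39 = 0.1026

Step 3 — cumulative fraction after k components = (λ_1 + ... + λ_k) / Σ λ:
  k = 1: 23/39 = 0.5897
  k = 2: (23 + 12)/39 = 35/39 = 0.8974
  k = 3: (23 + 12 + 4)/39 = 39/39 = 1

Summary (fraction, with percent):

explained: PC1 0.5897 (58.97%), PC2 0.3077 (30.77%), PC3 0.1026 (10.26%);  cumulative: 0.5897, 0.8974, 1


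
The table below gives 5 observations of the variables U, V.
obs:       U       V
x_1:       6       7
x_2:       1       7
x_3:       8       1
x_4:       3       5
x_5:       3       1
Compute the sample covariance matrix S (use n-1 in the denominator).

Step 1 — column means:
  mean(U) = (6 + 1 + 8 + 3 + 3) / 5 = 21/5 = 4.2
  mean(V) = (7 + 7 + 1 + 5 + 1) / 5 = 21/5 = 4.2

Step 2 — sample covariance S[i,j] = (1/(n-1)) · Σ_k (x_{k,i} - mean_i) · (x_{k,j} - mean_j), with n-1 = 4.
  S[U,U] = ((1.8)·(1.8) + (-3.2)·(-3.2) + (3.8)·(3.8) + (-1.2)·(-1.2) + (-1.2)·(-1.2)) / 4 = 30.8/4 = 7.7
  S[U,V] = ((1.8)·(2.8) + (-3.2)·(2.8) + (3.8)·(-3.2) + (-1.2)·(0.8) + (-1.2)·(-3.2)) / 4 = -13.2/4 = -3.3
  S[V,V] = ((2.8)·(2.8) + (2.8)·(2.8) + (-3.2)·(-3.2) + (0.8)·(0.8) + (-3.2)·(-3.2)) / 4 = 36.8/4 = 9.2

S is symmetric (S[j,i] = S[i,j]). Assembling:

S = [[7.7, -3.3],
 [-3.3, 9.2]]


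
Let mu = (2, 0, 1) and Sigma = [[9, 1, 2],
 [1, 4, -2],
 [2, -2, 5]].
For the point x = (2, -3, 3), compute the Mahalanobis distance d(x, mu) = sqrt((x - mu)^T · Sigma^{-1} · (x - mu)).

Step 1 — centre the observation: (x - mu) = (0, -3, 2).

Step 2 — invert Sigma (cofactor / det for 3×3, or solve directly):
  Sigma^{-1} = [[0.1391, -0.0783, -0.087],
 [-0.0783, 0.3565, 0.1739],
 [-0.087, 0.1739, 0.3043]].

Step 3 — form the quadratic (x - mu)^T · Sigma^{-1} · (x - mu):
  Sigma^{-1} · (x - mu) = (0.0609, -0.7217, 0.087).
  (x - mu)^T · [Sigma^{-1} · (x - mu)] = (0)·(0.0609) + (-3)·(-0.7217) + (2)·(0.087) = 2.3391.

Step 4 — take square root: d = √(2.3391) ≈ 1.5294.

d(x, mu) = √(2.3391) ≈ 1.5294


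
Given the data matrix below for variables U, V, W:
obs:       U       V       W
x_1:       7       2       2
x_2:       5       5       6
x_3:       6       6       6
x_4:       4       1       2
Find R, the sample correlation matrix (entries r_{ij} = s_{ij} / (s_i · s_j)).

Step 1 — column means:
  mean(U) = (7 + 5 + 6 + 4) / 4 = 22/4 = 5.5
  mean(V) = (2 + 5 + 6 + 1) / 4 = 14/4 = 3.5
  mean(W) = (2 + 6 + 6 + 2) / 4 = 16/4 = 4

Step 2 — sample variances and covariances s[i,j] = (1/(n-1)) · Σ_k (x_{k,i} - mean_i) · (x_{k,j} - mean_j), with n-1 = 3:
  s[U,U] = ((1.5)·(1.5) + (-0.5)·(-0.5) + (0.5)·(0.5) + (-1.5)·(-1.5)) / 3 = 5/3 = 1.6667
  s[U,V] = ((1.5)·(-1.5) + (-0.5)·(1.5) + (0.5)·(2.5) + (-1.5)·(-2.5)) / 3 = 2/3 = 0.6667
  s[U,W] = ((1.5)·(-2) + (-0.5)·(2) + (0.5)·(2) + (-1.5)·(-2)) / 3 = 0/3 = 0
  s[V,V] = ((-1.5)·(-1.5) + (1.5)·(1.5) + (2.5)·(2.5) + (-2.5)·(-2.5)) / 3 = 17/3 = 5.6667
  s[V,W] = ((-1.5)·(-2) + (1.5)·(2) + (2.5)·(2) + (-2.5)·(-2)) / 3 = 16/3 = 5.3333
  s[W,W] = ((-2)·(-2) + (2)·(2) + (2)·(2) + (-2)·(-2)) / 3 = 16/3 = 5.3333
  Sample standard deviations s_i = √(s[i,i]):
  s(U) = √(1.6667) = 1.291
  s(V) = √(5.6667) = 2.3805
  s(W) = √(5.3333) = 2.3094

Step 3 — r_{ij} = s_{ij} / (s_i · s_j):
  r[U,U] = 1 (diagonal).
  r[U,V] = 0.6667 / (1.291 · 2.3805) = 0.6667 / 3.0732 = 0.2169
  r[U,W] = 0 / (1.291 · 2.3094) = 0 / 2.9814 = 0
  r[V,V] = 1 (diagonal).
  r[V,W] = 5.3333 / (2.3805 · 2.3094) = 5.3333 / 5.4975 = 0.9701
  r[W,W] = 1 (diagonal).

R is symmetric with unit diagonal. Assembling:

R = [[1, 0.2169, 0],
 [0.2169, 1, 0.9701],
 [0, 0.9701, 1]]


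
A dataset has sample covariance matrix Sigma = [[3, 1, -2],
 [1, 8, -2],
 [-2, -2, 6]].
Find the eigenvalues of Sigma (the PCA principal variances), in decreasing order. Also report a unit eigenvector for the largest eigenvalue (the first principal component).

Step 1 — characteristic polynomial p(λ) = det(λI - Sigma) = λ³ - tr·λ² + c_1·λ - det, where tr = trace, c_1 = sum of the principal 2×2 minors, det = det(Sigma):
  tr = 3 + 8 + 6 = 17,
  c_1 = (3·8 - (1)²) + (3·6 - (-2)²) + (8·6 - (-2)²) = 23 + 14 + 44 = 81,
  det = 3·(8·6 - (-2)²) - (1)·((1)·6 - (-2)·(-2)) + (-2)·((1)·(-2) - 8·(-2)) = 3·(44) - (1)·(2) + (-2)·(14) = 102.
  So p(λ) = λ³ - 17λ² + 81λ - 102.
Step 2 — look for an integer root (rational root theorem: any rational root is an integer divisor of 102). Testing λ = 2:
  p(2) = 8 - 68 + 162 - 102 = 0  ✓
  Dividing out (λ - 2): p(λ) = (λ - 2)(λ² - 15λ + 51).
Step 3 — remaining eigenvalues from the quadratic λ² - 15λ + 51 = 0:
  Δ = 15² - 4·51 = 225 - 204 = 21,  λ = (15 ± √21)/2 = (15 ± 4.5826)/2 ≈ 9.7913 or 5.2087.
  Sorted: λ_1 = 9.7913,  λ_2 = 5.2087,  λ_3 = 2  (check: sum = 17 = tr ✓).

Step 4 — unit eigenvector for λ_1 ≈ 9.7913: v spans the null space of (Sigma - λ_1 I), whose rows are
  r_1 = (-6.7913, 1, -2),  r_2 = (1, -1.7913, -2),  r_3 = (-2, -2, -3.7913).
  v is orthogonal to every row, so take v ∝ r_1 × r_2 = ((1)·(-2) - (-2)·(-1.7913), (-2)·(1) - (-6.7913)·(-2), (-6.7913)·(-1.7913) - (1)·(1)) ≈ (-5.5826, -15.5826, 11.1652).
  Rescale (multiply by -1 so the first nonzero entry is positive): u = (5.5826, 15.5826, -11.1652).
  ||u|| = √((5.5826)² + (15.5826)² + (-11.1652)²) = √(398.6424) ≈ 19.966,  v_1 = u/||u|| ≈ (0.2796, 0.7805, -0.5592) (||v_1|| = 1).

λ_1 = 9.7913,  λ_2 = 5.2087,  λ_3 = 2;  v_1 ≈ (0.2796, 0.7805, -0.5592)


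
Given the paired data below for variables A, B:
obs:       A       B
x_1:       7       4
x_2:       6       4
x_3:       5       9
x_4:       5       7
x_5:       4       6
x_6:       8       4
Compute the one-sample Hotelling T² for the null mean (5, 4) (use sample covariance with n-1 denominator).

Step 1 — sample mean vector:
  mean(A) = (7 + 6 + 5 + 5 + 4 + 8) / 6 = 35/6 = 5.8333
  mean(B) = (4 + 4 + 9 + 7 + 6 + 4) / 6 = 34/6 = 5.6667
  x̄ = (5.8333, 5.6667),  deviation x̄ - mu_0 = (5.8333, 5.6667) - (5, 4) = (0.8333, 1.6667).

Step 2 — sample covariance matrix, S[i,j] = (1/(n-1)) · Σ_k (x_{k,i} - mean_i) · (x_{k,j} - mean_j), divisor n-1 = 5:
  S[A,A] = ((1.1667)·(1.1667) + (0.1667)·(0.1667) + (-0.8333)·(-0.8333) + (-0.8333)·(-0.8333) + (-1.8333)·(-1.8333) + (2.1667)·(2.1667)) / 5 = 10.8333/5 = 2.1667
  S[A,B] = ((1.1667)·(-1.6667) + (0.1667)·(-1.6667) + (-0.8333)·(3.3333) + (-0.8333)·(1.3333) + (-1.8333)·(0.3333) + (2.1667)·(-1.6667)) / 5 = -10.3333/5 = -2.0667
  S[B,B] = ((-1.6667)·(-1.6667) + (-1.6667)·(-1.6667) + (3.3333)·(3.3333) + (1.3333)·(1.3333) + (0.3333)·(0.3333) + (-1.6667)·(-1.6667)) / 5 = 21.3333/5 = 4.2667
  S = [[2.1667, -2.0667],
 [-2.0667, 4.2667]].

Step 3 — invert S. det(S) = 2.1667·4.2667 - (-2.0667)² = 4.9733.
  S^{-1} = (1/det) · [[d, -b], [-b, a]] = [[0.8579, 0.4155],
 [0.4155, 0.4357]].

Step 4 — quadratic form (x̄ - mu_0)^T · S^{-1} · (x̄ - mu_0):
  S^{-1} · (x̄ - mu_0) = (1.4075, 1.0724),
  (x̄ - mu_0)^T · [...] = (0.8333)·(1.4075) + (1.6667)·(1.0724) = 2.9602.

Step 5 — scale by n: T² = 6 · 2.9602 = 17.7614.

T² ≈ 17.7614


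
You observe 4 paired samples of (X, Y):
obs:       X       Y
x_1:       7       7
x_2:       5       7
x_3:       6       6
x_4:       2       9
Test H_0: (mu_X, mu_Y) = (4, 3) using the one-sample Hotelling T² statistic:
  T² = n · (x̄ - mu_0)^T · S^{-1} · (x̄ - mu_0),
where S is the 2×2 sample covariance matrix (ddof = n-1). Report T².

Step 1 — sample mean vector:
  mean(X) = (7 + 5 + 6 + 2) / 4 = 20/4 = 5
  mean(Y) = (7 + 7 + 6 + 9) / 4 = 29/4 = 7.25
  x̄ = (5, 7.25),  deviation x̄ - mu_0 = (5, 7.25) - (4, 3) = (1, 4.25).

Step 2 — sample covariance matrix, S[i,j] = (1/(n-1)) · Σ_k (x_{k,i} - mean_i) · (x_{k,j} - mean_j), divisor n-1 = 3:
  S[X,X] = ((2)·(2) + (0)·(0) + (1)·(1) + (-3)·(-3)) / 3 = 14/3 = 4.6667
  S[X,Y] = ((2)·(-0.25) + (0)·(-0.25) + (1)·(-1.25) + (-3)·(1.75)) / 3 = -7/3 = -2.3333
  S[Y,Y] = ((-0.25)·(-0.25) + (-0.25)·(-0.25) + (-1.25)·(-1.25) + (1.75)·(1.75)) / 3 = 4.75/3 = 1.5833
  S = [[4.6667, -2.3333],
 [-2.3333, 1.5833]].

Step 3 — invert S. det(S) = 4.6667·1.5833 - (-2.3333)² = 1.9444.
  S^{-1} = (1/det) · [[d, -b], [-b, a]] = [[0.8143, 1.2],
 [1.2, 2.4]].

Step 4 — quadratic form (x̄ - mu_0)^T · S^{-1} · (x̄ - mu_0):
  S^{-1} · (x̄ - mu_0) = (5.9143, 11.4),
  (x̄ - mu_0)^T · [...] = (1)·(5.9143) + (4.25)·(11.4) = 54.3643.

Step 5 — scale by n: T² = 4 · 54.3643 = 217.4571.

T² ≈ 217.4571


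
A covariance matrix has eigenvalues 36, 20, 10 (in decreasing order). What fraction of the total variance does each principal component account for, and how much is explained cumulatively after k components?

Step 1 — total variance = trace(Sigma) = Σ λ_i = 36 + 20 + 10 = 66.

Step 2 — fraction explained by component i = λ_i / Σ λ:
  PC1: 36/66 = 0.5455
  PC2: 20/66 = 0.303
  PC3: 10/66 = 0.1515

Step 3 — cumulative fraction after k components = (λ_1 + ... + λ_k) / Σ λ:
  k = 1: 36/66 = 0.5455
  k = 2: (36 + 20)/66 = 56/66 = 0.8485
  k = 3: (36 + 20 + 10)/66 = 66/66 = 1

Summary (fraction, with percent):

explained: PC1 0.5455 (54.55%), PC2 0.303 (30.3%), PC3 0.1515 (15.15%);  cumulative: 0.5455, 0.8485, 1


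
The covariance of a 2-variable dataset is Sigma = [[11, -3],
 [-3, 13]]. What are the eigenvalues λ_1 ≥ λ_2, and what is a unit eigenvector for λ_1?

Step 1 — characteristic polynomial of 2×2 Sigma:
  det(Sigma - λI) = λ² - trace · λ + det = 0.
  trace = 11 + 13 = 24, det = 11·13 - (-3)² = 134.
Step 2 — discriminant:
  Δ = trace² - 4·det = 576 - 536 = 40.
Step 3 — eigenvalues:
  λ = (trace ± √Δ)/2 = (24 ± 6.3246)/2,
  λ_1 = 15.1623,  λ_2 = 8.8377.

Step 4 — unit eigenvector for λ_1: solve (Sigma - λ_1 I)v = 0. First row:
  (11 - 15.1623)·v_x + (-3)·v_y = 0, i.e. (-4.1623)·v_x + (-3)·v_y = 0,
  so v ∝ (b, λ_1 - a) = (-3, 4.1623); multiply by -1 so the first entry is positive: u = (3, -4.1623).
  ||u|| = √((3)² + (-4.1623)²) = √(26.3246) ≈ 5.1307,
  v_1 = u/||u|| ≈ (0.5847, -0.8112) (||v_1|| = 1).

λ_1 = 15.1623,  λ_2 = 8.8377;  v_1 ≈ (0.5847, -0.8112)


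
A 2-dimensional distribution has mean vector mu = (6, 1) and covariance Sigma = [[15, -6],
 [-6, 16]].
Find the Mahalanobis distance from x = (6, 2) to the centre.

Step 1 — centre the observation: (x - mu) = (0, 1).

Step 2 — invert Sigma. det(Sigma) = 15·16 - (-6)² = 204.
  Sigma^{-1} = (1/det) · [[d, -b], [-b, a]] = [[0.0784, 0.0294],
 [0.0294, 0.0735]].

Step 3 — form the quadratic (x - mu)^T · Sigma^{-1} · (x - mu):
  Sigma^{-1} · (x - mu) = (0.0294, 0.0735).
  (x - mu)^T · [Sigma^{-1} · (x - mu)] = (0)·(0.0294) + (1)·(0.0735) = 0.0735.

Step 4 — take square root: d = √(0.0735) ≈ 0.2712.

d(x, mu) = √(0.0735) ≈ 0.2712
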